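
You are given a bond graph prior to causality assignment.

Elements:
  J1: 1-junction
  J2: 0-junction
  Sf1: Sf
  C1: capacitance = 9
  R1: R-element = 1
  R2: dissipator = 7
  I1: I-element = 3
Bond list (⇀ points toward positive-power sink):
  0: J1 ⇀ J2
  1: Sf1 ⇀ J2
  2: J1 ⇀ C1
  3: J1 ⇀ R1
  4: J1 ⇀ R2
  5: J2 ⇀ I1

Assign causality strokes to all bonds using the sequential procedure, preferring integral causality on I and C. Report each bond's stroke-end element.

#0 →J2
#1 →Sf1
#2 →J1
#3 →J1
#4 →J1
#5 →I1

bond 1 stroke→Sf1  (Sf1 fixes flow; stroke at Sf1)
bond 2 stroke→J1  (C1 outputs effort q/C1)
bond 5 stroke→I1  (I1 integral (f out))
bond 0 stroke→J2  (only one effort-in slot at J2)
bond 3 stroke→J1  (J1 flow already set via bond 0)
bond 4 stroke→J1  (J1: bond 0 brought flow, rest push out)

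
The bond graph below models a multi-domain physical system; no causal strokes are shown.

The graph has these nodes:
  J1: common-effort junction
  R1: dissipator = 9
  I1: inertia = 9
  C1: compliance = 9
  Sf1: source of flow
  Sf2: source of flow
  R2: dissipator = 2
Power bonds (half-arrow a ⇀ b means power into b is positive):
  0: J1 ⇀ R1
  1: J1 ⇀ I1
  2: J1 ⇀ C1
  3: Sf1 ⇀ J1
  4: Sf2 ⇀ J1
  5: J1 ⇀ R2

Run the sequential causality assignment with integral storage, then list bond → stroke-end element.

#0 |R1
#1 |I1
#2 |J1
#3 |Sf1
#4 |Sf2
#5 |R2

#3 stroke→Sf1  (Sf1 (Sf) sets flow on bond)
#4 stroke→Sf2  (source Sf2 imposes f)
#1 stroke→I1  (I1 integral (f out))
#2 stroke→J1  (C1 integral (e out))
#0 stroke→R1  (J1: bond 2 brought effort, rest push out)
#5 stroke→R2  (common-e at J1 fixed by 2)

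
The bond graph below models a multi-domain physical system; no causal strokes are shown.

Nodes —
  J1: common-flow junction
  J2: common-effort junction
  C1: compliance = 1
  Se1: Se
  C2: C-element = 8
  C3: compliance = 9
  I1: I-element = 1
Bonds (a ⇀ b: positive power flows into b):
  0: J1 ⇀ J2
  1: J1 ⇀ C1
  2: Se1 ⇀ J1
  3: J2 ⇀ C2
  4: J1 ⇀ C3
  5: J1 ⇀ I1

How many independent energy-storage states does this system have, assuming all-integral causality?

β2 stroke→J1  (Se1: effort source, stroke at far end)
β1 stroke→J1  (prefer integral on C1)
β3 stroke→J2  (C2: C, integral causality)
β0 stroke→J1  (J2: bond 3 brought effort, rest push out)
β4 stroke→J1  (prefer integral on C3)
β5 stroke→I1  (J1 needs exactly one f-in)

4  (C1, C2, C3, I1 all integral)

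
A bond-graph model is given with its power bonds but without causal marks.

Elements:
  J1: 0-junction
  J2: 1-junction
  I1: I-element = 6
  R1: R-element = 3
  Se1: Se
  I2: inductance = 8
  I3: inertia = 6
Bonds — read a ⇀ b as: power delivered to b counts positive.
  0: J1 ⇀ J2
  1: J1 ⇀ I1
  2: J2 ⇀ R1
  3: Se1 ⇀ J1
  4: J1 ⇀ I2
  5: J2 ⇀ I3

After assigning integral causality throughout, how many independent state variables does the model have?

#3 stroke at J1  (Se1: effort source, stroke at far end)
#0 stroke at J2  (common-e at J1 fixed by 3)
#1 stroke at I1  (J1: bond 3 brought effort, rest push out)
#4 stroke at I2  (J1 effort already set via bond 3)
#5 stroke at I3  (I3 integral (f out))
#2 stroke at J2  (1-jn J2 has f-setter on 5)

3  (I1, I2, I3 all integral)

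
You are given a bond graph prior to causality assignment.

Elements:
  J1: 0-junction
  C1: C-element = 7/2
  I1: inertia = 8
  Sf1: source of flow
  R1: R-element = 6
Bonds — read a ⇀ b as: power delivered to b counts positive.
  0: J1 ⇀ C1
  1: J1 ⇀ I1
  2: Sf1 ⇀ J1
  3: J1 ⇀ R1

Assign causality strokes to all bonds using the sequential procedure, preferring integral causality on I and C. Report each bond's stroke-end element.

β2 stroke at Sf1  (Sf1 fixes flow; stroke at Sf1)
β0 stroke at J1  (C1: C, integral causality)
β1 stroke at I1  (0-jn J1 has e-setter on 0)
β3 stroke at R1  (common-e at J1 fixed by 0)

#0 stroke at J1
#1 stroke at I1
#2 stroke at Sf1
#3 stroke at R1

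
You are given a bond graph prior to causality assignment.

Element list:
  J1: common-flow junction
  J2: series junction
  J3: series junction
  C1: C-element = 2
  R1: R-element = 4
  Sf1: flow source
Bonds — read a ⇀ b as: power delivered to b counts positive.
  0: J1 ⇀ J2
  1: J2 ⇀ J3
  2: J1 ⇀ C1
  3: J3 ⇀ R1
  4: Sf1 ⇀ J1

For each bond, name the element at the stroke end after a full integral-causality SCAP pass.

b0 |J1
b1 |J2
b2 |J1
b3 |J3
b4 |Sf1

b4 →Sf1  (Sf1 (Sf) sets flow on bond)
b0 →J1  (J1 flow already set via bond 4)
b2 →J1  (J1: bond 4 brought flow, rest push out)
b1 →J2  (common-f at J2 fixed by 0)
b3 →J3  (1-jn J3 has f-setter on 1)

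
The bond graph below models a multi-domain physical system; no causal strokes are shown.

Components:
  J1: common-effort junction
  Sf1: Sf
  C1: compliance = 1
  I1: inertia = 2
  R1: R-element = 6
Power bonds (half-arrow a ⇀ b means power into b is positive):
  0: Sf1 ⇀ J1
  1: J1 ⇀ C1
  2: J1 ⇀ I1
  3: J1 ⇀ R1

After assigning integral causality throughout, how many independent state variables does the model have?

2  (C1, I1 all integral)

b0 stroke→Sf1  (Sf1 fixes flow; stroke at Sf1)
b1 stroke→J1  (C1 outputs effort q/C1)
b2 stroke→I1  (J1 effort already set via bond 1)
b3 stroke→R1  (J1 effort already set via bond 1)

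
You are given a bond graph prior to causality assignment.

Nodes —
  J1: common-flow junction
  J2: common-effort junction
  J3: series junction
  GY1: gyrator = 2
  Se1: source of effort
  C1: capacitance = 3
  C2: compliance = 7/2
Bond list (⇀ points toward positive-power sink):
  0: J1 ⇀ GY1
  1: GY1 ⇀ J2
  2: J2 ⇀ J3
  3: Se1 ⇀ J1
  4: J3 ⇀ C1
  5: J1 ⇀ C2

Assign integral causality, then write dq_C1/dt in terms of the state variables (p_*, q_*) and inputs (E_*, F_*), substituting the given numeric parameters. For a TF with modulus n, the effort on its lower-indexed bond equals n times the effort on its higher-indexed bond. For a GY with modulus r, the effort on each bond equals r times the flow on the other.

dq_C1/dt = E_Se1/2 - q_C2/7

β3 →J1  (Se1: effort source, stroke at far end)
β4 →J3  (C1: C, integral causality)
β2 →J2  (J3: last free bond brings flow in)
β1 →GY1  (0-jn J2 has e-setter on 2)
β0 →GY1  (GY GY1: same side as bond 1)
β5 →J1  (J1: bond 0 brought flow, rest push out)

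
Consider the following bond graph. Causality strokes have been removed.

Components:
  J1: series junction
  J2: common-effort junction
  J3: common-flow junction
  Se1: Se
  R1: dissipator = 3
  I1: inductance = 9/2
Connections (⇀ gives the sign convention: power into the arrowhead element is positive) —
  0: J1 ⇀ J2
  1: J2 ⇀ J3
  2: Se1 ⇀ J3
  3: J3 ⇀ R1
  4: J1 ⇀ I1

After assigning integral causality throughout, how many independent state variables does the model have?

β2 stroke at J3  (source Se1 imposes e)
β4 stroke at I1  (I1: I, integral causality)
β0 stroke at J1  (J1: bond 4 brought flow, rest push out)
β1 stroke at J2  (J2 needs exactly one e-in)
β3 stroke at J3  (common-f at J3 fixed by 1)

1  (I1 all integral)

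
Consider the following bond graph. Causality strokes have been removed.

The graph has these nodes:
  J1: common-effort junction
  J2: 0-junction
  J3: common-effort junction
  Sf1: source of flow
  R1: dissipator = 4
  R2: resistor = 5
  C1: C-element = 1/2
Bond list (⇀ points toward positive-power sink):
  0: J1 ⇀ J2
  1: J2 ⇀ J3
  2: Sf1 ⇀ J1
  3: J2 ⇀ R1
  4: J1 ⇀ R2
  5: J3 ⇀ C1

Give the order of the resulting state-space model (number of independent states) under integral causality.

β2 |Sf1  (Sf1 fixes flow; stroke at Sf1)
β5 |J3  (C1 integral (e out))
β1 |J2  (0-jn J3 has e-setter on 5)
β0 |J1  (J2: bond 1 brought effort, rest push out)
β3 |R1  (J2: bond 1 brought effort, rest push out)
β4 |R2  (common-e at J1 fixed by 0)

1  (C1 all integral)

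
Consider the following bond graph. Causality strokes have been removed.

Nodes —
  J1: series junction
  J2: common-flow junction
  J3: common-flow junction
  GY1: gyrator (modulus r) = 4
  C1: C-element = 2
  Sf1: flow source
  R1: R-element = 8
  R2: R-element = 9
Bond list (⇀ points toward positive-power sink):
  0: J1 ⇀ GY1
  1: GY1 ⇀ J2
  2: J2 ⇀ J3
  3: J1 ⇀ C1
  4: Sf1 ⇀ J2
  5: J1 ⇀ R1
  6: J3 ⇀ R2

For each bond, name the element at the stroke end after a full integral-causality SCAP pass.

β0 →J1
β1 →J2
β2 →J2
β3 →J1
β4 →Sf1
β5 →R1
β6 →J3

#4 stroke→Sf1  (source Sf1 imposes f)
#1 stroke→J2  (J2 flow already set via bond 4)
#2 stroke→J2  (common-f at J2 fixed by 4)
#6 stroke→J3  (J3 flow already set via bond 2)
#0 stroke→J1  (GY GY1: same side as bond 1)
#3 stroke→J1  (C1 integral (e out))
#5 stroke→R1  (only one flow-in slot at J1)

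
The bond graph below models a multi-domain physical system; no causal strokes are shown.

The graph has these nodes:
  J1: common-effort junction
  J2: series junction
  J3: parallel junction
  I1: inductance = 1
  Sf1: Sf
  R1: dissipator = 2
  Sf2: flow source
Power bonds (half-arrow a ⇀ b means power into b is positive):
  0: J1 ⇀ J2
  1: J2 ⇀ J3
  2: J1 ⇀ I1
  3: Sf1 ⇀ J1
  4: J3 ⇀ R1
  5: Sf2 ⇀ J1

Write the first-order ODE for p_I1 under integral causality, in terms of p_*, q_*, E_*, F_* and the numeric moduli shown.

b3 stroke at Sf1  (Sf1 (Sf) sets flow on bond)
b5 stroke at Sf2  (source Sf2 imposes f)
b2 stroke at I1  (prefer integral on I1)
b0 stroke at J1  (closing 0-jn rule on J1)
b1 stroke at J2  (J2: bond 0 brought flow, rest push out)
b4 stroke at J3  (J3 needs exactly one e-in)

dp_I1/dt = 2*F_Sf1 + 2*F_Sf2 - 2*p_I1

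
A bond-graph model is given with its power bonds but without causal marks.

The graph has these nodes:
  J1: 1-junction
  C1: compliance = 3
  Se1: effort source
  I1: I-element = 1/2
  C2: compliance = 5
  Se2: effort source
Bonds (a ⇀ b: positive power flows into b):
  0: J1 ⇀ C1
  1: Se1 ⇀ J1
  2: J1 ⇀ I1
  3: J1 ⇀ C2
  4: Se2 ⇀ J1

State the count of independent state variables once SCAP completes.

3  (C1, C2, I1 all integral)

β1 stroke→J1  (Se1 (Se) sets effort on bond)
β4 stroke→J1  (Se2 fixes effort; stroke away)
β0 stroke→J1  (C1: C, integral causality)
β2 stroke→I1  (I1 integral (f out))
β3 stroke→J1  (J1: bond 2 brought flow, rest push out)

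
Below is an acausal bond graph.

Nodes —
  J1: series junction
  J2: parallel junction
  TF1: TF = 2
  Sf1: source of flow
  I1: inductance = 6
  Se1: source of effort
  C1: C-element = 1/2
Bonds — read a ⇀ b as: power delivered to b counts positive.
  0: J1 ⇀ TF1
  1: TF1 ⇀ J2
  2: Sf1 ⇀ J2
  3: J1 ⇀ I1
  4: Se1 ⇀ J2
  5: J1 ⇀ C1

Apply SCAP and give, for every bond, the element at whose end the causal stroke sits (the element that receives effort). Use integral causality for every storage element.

b2 stroke at Sf1  (Sf1: flow source, stroke at near end)
b4 stroke at J2  (Se1 (Se) sets effort on bond)
b1 stroke at TF1  (J2: bond 4 brought effort, rest push out)
b0 stroke at J1  (TF TF1: opposite of bond 1)
b3 stroke at I1  (I1: I, integral causality)
b5 stroke at J1  (J1: bond 3 brought flow, rest push out)

β0 →J1
β1 →TF1
β2 →Sf1
β3 →I1
β4 →J2
β5 →J1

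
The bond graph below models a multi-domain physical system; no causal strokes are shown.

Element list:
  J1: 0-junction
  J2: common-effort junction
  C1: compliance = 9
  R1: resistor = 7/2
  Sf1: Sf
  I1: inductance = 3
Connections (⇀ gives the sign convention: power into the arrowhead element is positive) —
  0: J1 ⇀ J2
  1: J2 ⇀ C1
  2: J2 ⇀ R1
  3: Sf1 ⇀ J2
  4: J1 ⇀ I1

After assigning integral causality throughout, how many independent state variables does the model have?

2  (C1, I1 all integral)

#3 stroke at Sf1  (Sf1: flow source, stroke at near end)
#1 stroke at J2  (prefer integral on C1)
#0 stroke at J1  (J2: bond 1 brought effort, rest push out)
#2 stroke at R1  (J2: bond 1 brought effort, rest push out)
#4 stroke at I1  (J1 effort already set via bond 0)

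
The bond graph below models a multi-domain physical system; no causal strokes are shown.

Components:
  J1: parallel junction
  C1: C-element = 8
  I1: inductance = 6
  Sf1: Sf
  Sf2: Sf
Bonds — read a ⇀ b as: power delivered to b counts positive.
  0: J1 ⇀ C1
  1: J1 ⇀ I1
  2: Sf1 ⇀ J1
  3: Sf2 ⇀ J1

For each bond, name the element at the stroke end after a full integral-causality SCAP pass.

b2 →Sf1  (source Sf1 imposes f)
b3 →Sf2  (Sf2 (Sf) sets flow on bond)
b0 →J1  (C1: C, integral causality)
b1 →I1  (J1: bond 0 brought effort, rest push out)

#0 →J1
#1 →I1
#2 →Sf1
#3 →Sf2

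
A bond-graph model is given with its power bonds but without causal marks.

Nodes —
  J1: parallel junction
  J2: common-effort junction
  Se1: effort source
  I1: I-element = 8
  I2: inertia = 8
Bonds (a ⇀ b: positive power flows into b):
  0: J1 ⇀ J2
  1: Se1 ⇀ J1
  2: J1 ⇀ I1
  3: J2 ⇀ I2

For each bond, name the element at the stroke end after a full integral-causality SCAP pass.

β0 stroke at J2
β1 stroke at J1
β2 stroke at I1
β3 stroke at I2

bond 1 stroke at J1  (Se1 fixes effort; stroke away)
bond 0 stroke at J2  (common-e at J1 fixed by 1)
bond 2 stroke at I1  (0-jn J1 has e-setter on 1)
bond 3 stroke at I2  (J2: bond 0 brought effort, rest push out)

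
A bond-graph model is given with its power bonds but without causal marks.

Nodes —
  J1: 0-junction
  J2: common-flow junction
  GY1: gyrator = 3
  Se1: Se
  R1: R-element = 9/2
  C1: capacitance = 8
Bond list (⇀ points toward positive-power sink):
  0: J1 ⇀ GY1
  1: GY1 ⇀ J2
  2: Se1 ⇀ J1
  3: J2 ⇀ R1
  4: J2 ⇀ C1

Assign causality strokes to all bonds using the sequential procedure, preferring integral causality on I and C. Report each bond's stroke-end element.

bond 0 stroke→GY1
bond 1 stroke→GY1
bond 2 stroke→J1
bond 3 stroke→J2
bond 4 stroke→J2

b2 →J1  (source Se1 imposes e)
b0 →GY1  (common-e at J1 fixed by 2)
b1 →GY1  (through GY1, causality inverts; strokes same side of GY1)
b3 →J2  (common-f at J2 fixed by 1)
b4 →J2  (J2 flow already set via bond 1)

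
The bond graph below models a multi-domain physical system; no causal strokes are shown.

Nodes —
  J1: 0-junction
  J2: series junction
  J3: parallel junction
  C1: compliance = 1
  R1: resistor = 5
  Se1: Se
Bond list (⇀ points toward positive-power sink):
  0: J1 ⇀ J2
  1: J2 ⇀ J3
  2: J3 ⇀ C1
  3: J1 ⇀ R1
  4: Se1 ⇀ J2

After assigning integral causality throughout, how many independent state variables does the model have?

bond 4 →J2  (source Se1 imposes e)
bond 2 →J3  (C1: C, integral causality)
bond 1 →J2  (0-jn J3 has e-setter on 2)
bond 0 →J1  (J2 needs exactly one f-in)
bond 3 →R1  (J1: bond 0 brought effort, rest push out)

1  (C1 all integral)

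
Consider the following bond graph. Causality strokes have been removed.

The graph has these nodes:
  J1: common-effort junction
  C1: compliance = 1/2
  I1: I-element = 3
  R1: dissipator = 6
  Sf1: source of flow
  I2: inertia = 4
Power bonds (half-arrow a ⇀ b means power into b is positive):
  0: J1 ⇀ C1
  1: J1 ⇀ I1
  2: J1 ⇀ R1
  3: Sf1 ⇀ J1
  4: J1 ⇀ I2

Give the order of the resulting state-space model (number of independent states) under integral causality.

3  (C1, I1, I2 all integral)

#3 →Sf1  (source Sf1 imposes f)
#0 →J1  (C1 outputs effort q/C1)
#1 →I1  (common-e at J1 fixed by 0)
#2 →R1  (common-e at J1 fixed by 0)
#4 →I2  (common-e at J1 fixed by 0)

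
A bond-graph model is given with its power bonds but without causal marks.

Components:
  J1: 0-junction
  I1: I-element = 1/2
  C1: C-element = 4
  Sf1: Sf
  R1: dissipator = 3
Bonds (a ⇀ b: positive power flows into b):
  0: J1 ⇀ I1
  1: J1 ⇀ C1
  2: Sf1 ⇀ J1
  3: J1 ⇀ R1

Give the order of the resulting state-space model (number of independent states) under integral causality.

2  (C1, I1 all integral)

bond 2 →Sf1  (Sf1 fixes flow; stroke at Sf1)
bond 0 →I1  (I1 integral (f out))
bond 1 →J1  (C1: C, integral causality)
bond 3 →R1  (common-e at J1 fixed by 1)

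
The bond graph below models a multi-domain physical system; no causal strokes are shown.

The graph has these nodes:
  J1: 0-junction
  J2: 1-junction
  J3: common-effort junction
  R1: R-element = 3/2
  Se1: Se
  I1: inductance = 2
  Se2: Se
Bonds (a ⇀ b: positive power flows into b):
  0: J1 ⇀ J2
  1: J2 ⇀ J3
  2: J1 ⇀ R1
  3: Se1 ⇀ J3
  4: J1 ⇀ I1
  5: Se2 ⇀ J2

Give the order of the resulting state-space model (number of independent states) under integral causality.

1  (I1 all integral)

#3 |J3  (Se1: effort source, stroke at far end)
#5 |J2  (source Se2 imposes e)
#1 |J2  (J3 effort already set via bond 3)
#0 |J1  (J2 needs exactly one f-in)
#2 |R1  (J1 effort already set via bond 0)
#4 |I1  (J1: bond 0 brought effort, rest push out)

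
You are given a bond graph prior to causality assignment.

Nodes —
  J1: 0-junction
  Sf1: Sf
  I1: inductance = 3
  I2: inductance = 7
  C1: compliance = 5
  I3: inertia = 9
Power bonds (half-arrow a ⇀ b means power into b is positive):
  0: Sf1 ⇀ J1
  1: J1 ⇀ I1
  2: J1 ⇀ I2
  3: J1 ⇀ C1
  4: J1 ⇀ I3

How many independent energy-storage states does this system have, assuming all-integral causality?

b0 →Sf1  (Sf1 fixes flow; stroke at Sf1)
b1 →I1  (I1 outputs flow p/I1)
b2 →I2  (prefer integral on I2)
b3 →J1  (C1 outputs effort q/C1)
b4 →I3  (J1 effort already set via bond 3)

4  (C1, I1, I2, I3 all integral)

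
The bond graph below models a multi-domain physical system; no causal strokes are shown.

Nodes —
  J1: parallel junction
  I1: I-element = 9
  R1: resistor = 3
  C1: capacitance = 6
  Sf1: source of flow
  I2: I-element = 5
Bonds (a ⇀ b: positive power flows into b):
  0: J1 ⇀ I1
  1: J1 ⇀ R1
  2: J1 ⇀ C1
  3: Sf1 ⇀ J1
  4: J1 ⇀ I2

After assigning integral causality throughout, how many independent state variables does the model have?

3  (C1, I1, I2 all integral)

#3 →Sf1  (Sf1 fixes flow; stroke at Sf1)
#0 →I1  (I1 integral (f out))
#2 →J1  (prefer integral on C1)
#1 →R1  (common-e at J1 fixed by 2)
#4 →I2  (0-jn J1 has e-setter on 2)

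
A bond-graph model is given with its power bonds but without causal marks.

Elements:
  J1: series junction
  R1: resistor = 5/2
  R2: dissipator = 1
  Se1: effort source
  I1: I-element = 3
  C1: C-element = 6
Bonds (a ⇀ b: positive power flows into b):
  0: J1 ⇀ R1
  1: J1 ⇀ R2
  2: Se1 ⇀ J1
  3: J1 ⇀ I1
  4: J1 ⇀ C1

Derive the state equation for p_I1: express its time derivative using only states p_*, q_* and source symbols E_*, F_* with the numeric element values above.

#2 stroke at J1  (Se1: effort source, stroke at far end)
#3 stroke at I1  (I1 outputs flow p/I1)
#0 stroke at J1  (J1: bond 3 brought flow, rest push out)
#1 stroke at J1  (J1 flow already set via bond 3)
#4 stroke at J1  (1-jn J1 has f-setter on 3)

dp_I1/dt = E_Se1 - 7*p_I1/6 - q_C1/6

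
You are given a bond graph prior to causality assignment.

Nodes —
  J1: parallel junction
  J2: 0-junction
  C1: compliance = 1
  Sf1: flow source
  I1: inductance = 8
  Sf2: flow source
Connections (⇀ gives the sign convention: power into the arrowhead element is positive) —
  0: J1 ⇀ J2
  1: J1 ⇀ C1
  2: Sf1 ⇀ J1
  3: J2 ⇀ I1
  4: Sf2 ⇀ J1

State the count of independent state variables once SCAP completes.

bond 2 →Sf1  (Sf1 fixes flow; stroke at Sf1)
bond 4 →Sf2  (Sf2: flow source, stroke at near end)
bond 1 →J1  (C1: C, integral causality)
bond 0 →J2  (J1: bond 1 brought effort, rest push out)
bond 3 →I1  (J2 effort already set via bond 0)

2  (C1, I1 all integral)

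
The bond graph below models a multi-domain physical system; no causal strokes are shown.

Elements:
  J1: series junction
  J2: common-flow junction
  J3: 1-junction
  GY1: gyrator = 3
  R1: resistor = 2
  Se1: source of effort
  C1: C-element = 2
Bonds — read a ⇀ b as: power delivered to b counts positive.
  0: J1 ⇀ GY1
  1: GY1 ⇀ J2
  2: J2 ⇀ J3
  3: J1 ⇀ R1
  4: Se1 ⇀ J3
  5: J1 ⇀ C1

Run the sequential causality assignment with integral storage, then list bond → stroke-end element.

b4 stroke→J3  (Se1 fixes effort; stroke away)
b2 stroke→J2  (only one flow-in slot at J3)
b1 stroke→GY1  (closing 1-jn rule on J2)
b0 stroke→GY1  (GY1: gyrator matches bond 1)
b3 stroke→J1  (common-f at J1 fixed by 0)
b5 stroke→J1  (J1 flow already set via bond 0)

β0 |GY1
β1 |GY1
β2 |J2
β3 |J1
β4 |J3
β5 |J1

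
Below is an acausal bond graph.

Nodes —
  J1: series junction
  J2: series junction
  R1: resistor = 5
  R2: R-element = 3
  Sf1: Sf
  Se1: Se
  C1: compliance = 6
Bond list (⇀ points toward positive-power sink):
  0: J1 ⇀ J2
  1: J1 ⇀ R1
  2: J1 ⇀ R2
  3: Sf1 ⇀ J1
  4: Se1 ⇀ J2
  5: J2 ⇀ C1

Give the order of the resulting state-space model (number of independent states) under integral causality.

1  (C1 all integral)

bond 3 stroke at Sf1  (Sf1 (Sf) sets flow on bond)
bond 4 stroke at J2  (Se1 fixes effort; stroke away)
bond 0 stroke at J1  (J1: bond 3 brought flow, rest push out)
bond 1 stroke at J1  (J1: bond 3 brought flow, rest push out)
bond 2 stroke at J1  (J1: bond 3 brought flow, rest push out)
bond 5 stroke at J2  (common-f at J2 fixed by 0)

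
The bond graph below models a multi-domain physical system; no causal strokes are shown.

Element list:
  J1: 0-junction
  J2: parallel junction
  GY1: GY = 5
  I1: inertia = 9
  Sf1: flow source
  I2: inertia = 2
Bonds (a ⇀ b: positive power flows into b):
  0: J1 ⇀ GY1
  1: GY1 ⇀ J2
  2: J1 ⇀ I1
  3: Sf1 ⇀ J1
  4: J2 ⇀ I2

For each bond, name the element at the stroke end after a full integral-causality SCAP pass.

β3 →Sf1  (source Sf1 imposes f)
β2 →I1  (I1: I, integral causality)
β0 →J1  (closing 0-jn rule on J1)
β1 →J2  (GY1 both-in/both-out from 0)
β4 →I2  (common-e at J2 fixed by 1)

b0 stroke→J1
b1 stroke→J2
b2 stroke→I1
b3 stroke→Sf1
b4 stroke→I2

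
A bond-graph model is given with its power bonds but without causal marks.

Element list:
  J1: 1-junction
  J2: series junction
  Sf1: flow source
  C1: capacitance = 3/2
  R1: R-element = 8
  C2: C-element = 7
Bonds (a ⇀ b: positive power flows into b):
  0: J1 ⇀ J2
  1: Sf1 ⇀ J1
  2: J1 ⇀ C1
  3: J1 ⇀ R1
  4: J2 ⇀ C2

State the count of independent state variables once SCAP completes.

2  (C1, C2 all integral)

#1 →Sf1  (Sf1 fixes flow; stroke at Sf1)
#0 →J1  (common-f at J1 fixed by 1)
#2 →J1  (J1: bond 1 brought flow, rest push out)
#3 →J1  (1-jn J1 has f-setter on 1)
#4 →J2  (J2: bond 0 brought flow, rest push out)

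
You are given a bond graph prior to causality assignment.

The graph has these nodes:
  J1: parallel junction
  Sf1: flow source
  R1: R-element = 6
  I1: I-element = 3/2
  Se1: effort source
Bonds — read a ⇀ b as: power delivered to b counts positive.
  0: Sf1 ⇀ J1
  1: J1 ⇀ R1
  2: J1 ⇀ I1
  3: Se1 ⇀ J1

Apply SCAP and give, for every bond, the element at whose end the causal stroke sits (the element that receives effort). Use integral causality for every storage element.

b0 stroke at Sf1  (Sf1: flow source, stroke at near end)
b3 stroke at J1  (Se1 fixes effort; stroke away)
b1 stroke at R1  (J1: bond 3 brought effort, rest push out)
b2 stroke at I1  (J1 effort already set via bond 3)

bond 0 stroke→Sf1
bond 1 stroke→R1
bond 2 stroke→I1
bond 3 stroke→J1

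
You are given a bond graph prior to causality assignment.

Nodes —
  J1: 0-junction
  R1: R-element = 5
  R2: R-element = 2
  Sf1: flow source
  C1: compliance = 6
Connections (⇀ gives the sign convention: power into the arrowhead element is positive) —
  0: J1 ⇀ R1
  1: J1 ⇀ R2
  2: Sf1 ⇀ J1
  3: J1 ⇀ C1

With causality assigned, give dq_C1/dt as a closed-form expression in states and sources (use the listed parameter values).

dq_C1/dt = F_Sf1 - 7*q_C1/60

#2 →Sf1  (Sf1: flow source, stroke at near end)
#3 →J1  (prefer integral on C1)
#0 →R1  (J1 effort already set via bond 3)
#1 →R2  (common-e at J1 fixed by 3)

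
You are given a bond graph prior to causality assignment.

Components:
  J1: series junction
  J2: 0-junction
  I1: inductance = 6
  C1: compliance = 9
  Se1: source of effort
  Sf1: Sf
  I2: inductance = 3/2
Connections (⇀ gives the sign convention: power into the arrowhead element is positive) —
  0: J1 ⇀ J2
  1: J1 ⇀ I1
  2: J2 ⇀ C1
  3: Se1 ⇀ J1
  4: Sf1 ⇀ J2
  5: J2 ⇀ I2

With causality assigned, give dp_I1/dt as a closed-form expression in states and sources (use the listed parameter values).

dp_I1/dt = E_Se1 - q_C1/9

β3 stroke at J1  (source Se1 imposes e)
β4 stroke at Sf1  (Sf1 fixes flow; stroke at Sf1)
β1 stroke at I1  (I1: I, integral causality)
β0 stroke at J1  (J1 flow already set via bond 1)
β2 stroke at J2  (C1 integral (e out))
β5 stroke at I2  (J2 effort already set via bond 2)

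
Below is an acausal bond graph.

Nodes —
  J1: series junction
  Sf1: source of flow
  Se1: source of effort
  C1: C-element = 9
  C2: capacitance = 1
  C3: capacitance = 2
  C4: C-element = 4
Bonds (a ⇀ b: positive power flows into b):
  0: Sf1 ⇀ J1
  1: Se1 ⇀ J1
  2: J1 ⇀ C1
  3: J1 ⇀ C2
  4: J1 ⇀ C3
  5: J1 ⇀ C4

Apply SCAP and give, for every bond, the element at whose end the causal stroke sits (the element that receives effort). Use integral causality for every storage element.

β0 stroke at Sf1
β1 stroke at J1
β2 stroke at J1
β3 stroke at J1
β4 stroke at J1
β5 stroke at J1

bond 0 →Sf1  (Sf1: flow source, stroke at near end)
bond 1 →J1  (Se1: effort source, stroke at far end)
bond 2 →J1  (common-f at J1 fixed by 0)
bond 3 →J1  (1-jn J1 has f-setter on 0)
bond 4 →J1  (J1: bond 0 brought flow, rest push out)
bond 5 →J1  (1-jn J1 has f-setter on 0)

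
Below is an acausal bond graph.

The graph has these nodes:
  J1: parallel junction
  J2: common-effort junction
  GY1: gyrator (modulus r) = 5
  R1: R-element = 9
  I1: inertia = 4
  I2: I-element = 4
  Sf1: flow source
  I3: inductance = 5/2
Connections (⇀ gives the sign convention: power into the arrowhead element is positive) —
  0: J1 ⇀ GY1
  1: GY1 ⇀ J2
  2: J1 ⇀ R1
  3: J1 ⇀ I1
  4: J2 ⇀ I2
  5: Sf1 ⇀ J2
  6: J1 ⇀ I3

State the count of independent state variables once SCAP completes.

3  (I1, I2, I3 all integral)

β5 →Sf1  (Sf1 (Sf) sets flow on bond)
β3 →I1  (I1 outputs flow p/I1)
β4 →I2  (I2 outputs flow p/I2)
β1 →J2  (J2 needs exactly one e-in)
β0 →J1  (GY1 both-in/both-out from 1)
β2 →R1  (J1 effort already set via bond 0)
β6 →I3  (J1: bond 0 brought effort, rest push out)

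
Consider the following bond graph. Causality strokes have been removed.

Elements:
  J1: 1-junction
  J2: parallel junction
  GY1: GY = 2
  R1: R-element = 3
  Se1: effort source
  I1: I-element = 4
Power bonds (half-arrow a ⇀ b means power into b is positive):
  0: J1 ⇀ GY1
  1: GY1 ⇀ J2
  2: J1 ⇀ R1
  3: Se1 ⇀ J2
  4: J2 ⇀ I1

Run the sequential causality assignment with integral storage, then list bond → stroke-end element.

β0 →GY1
β1 →GY1
β2 →J1
β3 →J2
β4 →I1

#3 →J2  (Se1 fixes effort; stroke away)
#1 →GY1  (J2: bond 3 brought effort, rest push out)
#4 →I1  (common-e at J2 fixed by 3)
#0 →GY1  (through GY1, causality inverts; strokes same side of GY1)
#2 →J1  (common-f at J1 fixed by 0)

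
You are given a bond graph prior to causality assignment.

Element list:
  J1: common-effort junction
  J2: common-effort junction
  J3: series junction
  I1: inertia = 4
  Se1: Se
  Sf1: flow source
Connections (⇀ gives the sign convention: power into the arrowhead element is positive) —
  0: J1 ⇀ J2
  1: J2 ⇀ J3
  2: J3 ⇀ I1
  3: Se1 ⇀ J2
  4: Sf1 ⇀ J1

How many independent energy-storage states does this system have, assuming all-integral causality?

β3 stroke at J2  (Se1 fixes effort; stroke away)
β4 stroke at Sf1  (Sf1 fixes flow; stroke at Sf1)
β0 stroke at J1  (J1: last free bond brings effort in)
β1 stroke at J3  (0-jn J2 has e-setter on 3)
β2 stroke at I1  (closing 1-jn rule on J3)

1  (I1 all integral)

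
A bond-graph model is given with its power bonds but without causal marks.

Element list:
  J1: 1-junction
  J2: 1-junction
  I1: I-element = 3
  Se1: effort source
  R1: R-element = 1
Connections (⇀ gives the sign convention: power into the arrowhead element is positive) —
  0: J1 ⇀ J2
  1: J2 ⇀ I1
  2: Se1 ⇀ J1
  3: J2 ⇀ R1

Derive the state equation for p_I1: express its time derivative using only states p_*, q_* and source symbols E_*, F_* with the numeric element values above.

bond 2 |J1  (Se1 fixes effort; stroke away)
bond 0 |J2  (J1: last free bond brings flow in)
bond 1 |I1  (prefer integral on I1)
bond 3 |J2  (J2: bond 1 brought flow, rest push out)

dp_I1/dt = E_Se1 - p_I1/3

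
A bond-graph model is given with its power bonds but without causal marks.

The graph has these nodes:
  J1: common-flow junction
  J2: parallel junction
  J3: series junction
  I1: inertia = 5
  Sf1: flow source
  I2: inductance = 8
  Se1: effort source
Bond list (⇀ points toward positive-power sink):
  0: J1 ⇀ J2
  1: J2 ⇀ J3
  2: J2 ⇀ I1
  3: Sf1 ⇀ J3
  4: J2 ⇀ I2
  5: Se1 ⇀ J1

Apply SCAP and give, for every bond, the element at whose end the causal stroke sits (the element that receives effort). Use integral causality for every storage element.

β0 stroke→J2
β1 stroke→J3
β2 stroke→I1
β3 stroke→Sf1
β4 stroke→I2
β5 stroke→J1

b3 |Sf1  (source Sf1 imposes f)
b5 |J1  (Se1 fixes effort; stroke away)
b0 |J2  (only one flow-in slot at J1)
b1 |J3  (0-jn J2 has e-setter on 0)
b2 |I1  (J2 effort already set via bond 0)
b4 |I2  (J2: bond 0 brought effort, rest push out)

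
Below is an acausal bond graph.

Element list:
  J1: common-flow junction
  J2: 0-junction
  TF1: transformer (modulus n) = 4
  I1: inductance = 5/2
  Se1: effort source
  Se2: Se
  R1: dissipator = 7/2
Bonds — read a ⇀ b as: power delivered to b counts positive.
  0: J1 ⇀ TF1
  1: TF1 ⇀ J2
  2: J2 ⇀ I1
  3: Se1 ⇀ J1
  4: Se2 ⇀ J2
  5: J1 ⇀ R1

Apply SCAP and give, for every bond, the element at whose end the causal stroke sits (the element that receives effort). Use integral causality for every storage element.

b0 stroke at J1
b1 stroke at TF1
b2 stroke at I1
b3 stroke at J1
b4 stroke at J2
b5 stroke at R1

β3 stroke→J1  (Se1 (Se) sets effort on bond)
β4 stroke→J2  (Se2 (Se) sets effort on bond)
β1 stroke→TF1  (J2: bond 4 brought effort, rest push out)
β2 stroke→I1  (common-e at J2 fixed by 4)
β0 stroke→J1  (TF1 one-in-one-out from 1)
β5 stroke→R1  (only one flow-in slot at J1)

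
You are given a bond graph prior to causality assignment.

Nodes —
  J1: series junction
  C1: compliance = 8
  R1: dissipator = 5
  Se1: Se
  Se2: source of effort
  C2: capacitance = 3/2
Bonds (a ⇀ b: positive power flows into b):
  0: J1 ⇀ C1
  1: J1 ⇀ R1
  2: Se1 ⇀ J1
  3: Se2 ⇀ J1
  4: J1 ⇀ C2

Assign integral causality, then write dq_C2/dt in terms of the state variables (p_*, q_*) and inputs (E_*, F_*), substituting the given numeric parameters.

β2 →J1  (Se1 (Se) sets effort on bond)
β3 →J1  (Se2: effort source, stroke at far end)
β0 →J1  (C1 outputs effort q/C1)
β4 →J1  (C2 integral (e out))
β1 →R1  (J1: last free bond brings flow in)

dq_C2/dt = E_Se1/5 + E_Se2/5 - q_C1/40 - 2*q_C2/15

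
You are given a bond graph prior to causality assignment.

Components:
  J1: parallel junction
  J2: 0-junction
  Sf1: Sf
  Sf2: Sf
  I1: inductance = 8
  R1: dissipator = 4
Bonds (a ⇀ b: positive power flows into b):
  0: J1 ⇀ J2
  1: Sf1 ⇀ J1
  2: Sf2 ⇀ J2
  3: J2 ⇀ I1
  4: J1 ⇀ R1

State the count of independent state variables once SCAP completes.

1  (I1 all integral)

bond 1 stroke at Sf1  (Sf1 fixes flow; stroke at Sf1)
bond 2 stroke at Sf2  (source Sf2 imposes f)
bond 3 stroke at I1  (I1 integral (f out))
bond 0 stroke at J2  (only one effort-in slot at J2)
bond 4 stroke at J1  (J1 needs exactly one e-in)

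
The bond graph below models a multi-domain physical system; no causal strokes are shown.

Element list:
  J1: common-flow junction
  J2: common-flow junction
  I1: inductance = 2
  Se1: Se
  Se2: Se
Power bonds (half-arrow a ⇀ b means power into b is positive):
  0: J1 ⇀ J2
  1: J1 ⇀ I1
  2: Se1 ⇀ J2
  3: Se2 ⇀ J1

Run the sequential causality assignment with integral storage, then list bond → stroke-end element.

bond 2 stroke→J2  (Se1: effort source, stroke at far end)
bond 3 stroke→J1  (source Se2 imposes e)
bond 0 stroke→J1  (only one flow-in slot at J2)
bond 1 stroke→I1  (only one flow-in slot at J1)

b0 →J1
b1 →I1
b2 →J2
b3 →J1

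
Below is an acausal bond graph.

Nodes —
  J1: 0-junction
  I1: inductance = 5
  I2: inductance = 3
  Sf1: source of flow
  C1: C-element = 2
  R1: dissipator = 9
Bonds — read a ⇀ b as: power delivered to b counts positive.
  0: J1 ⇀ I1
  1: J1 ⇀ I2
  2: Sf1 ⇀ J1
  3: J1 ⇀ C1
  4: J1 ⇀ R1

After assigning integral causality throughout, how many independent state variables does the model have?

b2 stroke at Sf1  (Sf1 (Sf) sets flow on bond)
b0 stroke at I1  (I1: I, integral causality)
b1 stroke at I2  (I2: I, integral causality)
b3 stroke at J1  (prefer integral on C1)
b4 stroke at R1  (common-e at J1 fixed by 3)

3  (C1, I1, I2 all integral)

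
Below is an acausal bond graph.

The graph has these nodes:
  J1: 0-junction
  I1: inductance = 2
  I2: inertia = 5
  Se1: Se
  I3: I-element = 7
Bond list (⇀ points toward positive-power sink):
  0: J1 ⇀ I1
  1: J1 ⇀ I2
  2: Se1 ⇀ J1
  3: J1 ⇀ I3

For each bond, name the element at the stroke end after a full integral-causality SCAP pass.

bond 2 →J1  (Se1 fixes effort; stroke away)
bond 0 →I1  (common-e at J1 fixed by 2)
bond 1 →I2  (0-jn J1 has e-setter on 2)
bond 3 →I3  (J1 effort already set via bond 2)

b0 |I1
b1 |I2
b2 |J1
b3 |I3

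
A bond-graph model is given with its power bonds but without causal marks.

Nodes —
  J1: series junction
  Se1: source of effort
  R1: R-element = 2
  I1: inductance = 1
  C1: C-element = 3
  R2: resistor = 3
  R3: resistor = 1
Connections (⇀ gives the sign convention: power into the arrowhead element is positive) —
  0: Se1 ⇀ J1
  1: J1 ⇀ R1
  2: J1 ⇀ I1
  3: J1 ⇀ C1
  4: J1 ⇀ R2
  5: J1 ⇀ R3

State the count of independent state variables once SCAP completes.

2  (C1, I1 all integral)

#0 stroke→J1  (Se1 fixes effort; stroke away)
#2 stroke→I1  (I1: I, integral causality)
#1 stroke→J1  (common-f at J1 fixed by 2)
#3 stroke→J1  (J1: bond 2 brought flow, rest push out)
#4 stroke→J1  (1-jn J1 has f-setter on 2)
#5 stroke→J1  (common-f at J1 fixed by 2)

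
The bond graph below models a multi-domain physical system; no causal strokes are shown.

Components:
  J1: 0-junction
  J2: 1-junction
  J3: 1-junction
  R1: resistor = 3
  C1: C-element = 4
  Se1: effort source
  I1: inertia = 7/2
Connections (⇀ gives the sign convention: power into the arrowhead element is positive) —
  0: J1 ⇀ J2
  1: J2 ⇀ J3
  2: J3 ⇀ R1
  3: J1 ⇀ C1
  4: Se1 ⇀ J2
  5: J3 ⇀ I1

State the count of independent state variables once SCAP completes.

b4 |J2  (Se1: effort source, stroke at far end)
b3 |J1  (C1: C, integral causality)
b0 |J2  (J1: bond 3 brought effort, rest push out)
b1 |J3  (J2 needs exactly one f-in)
b5 |I1  (prefer integral on I1)
b2 |J3  (J3: bond 5 brought flow, rest push out)

2  (C1, I1 all integral)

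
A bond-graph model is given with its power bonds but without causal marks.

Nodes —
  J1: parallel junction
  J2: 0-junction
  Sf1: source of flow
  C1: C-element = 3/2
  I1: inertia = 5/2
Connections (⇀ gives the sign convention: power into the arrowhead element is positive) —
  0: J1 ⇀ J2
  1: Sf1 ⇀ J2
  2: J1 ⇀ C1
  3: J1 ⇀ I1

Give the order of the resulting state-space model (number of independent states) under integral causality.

b1 stroke→Sf1  (source Sf1 imposes f)
b0 stroke→J2  (J2: last free bond brings effort in)
b2 stroke→J1  (C1 outputs effort q/C1)
b3 stroke→I1  (J1 effort already set via bond 2)

2  (C1, I1 all integral)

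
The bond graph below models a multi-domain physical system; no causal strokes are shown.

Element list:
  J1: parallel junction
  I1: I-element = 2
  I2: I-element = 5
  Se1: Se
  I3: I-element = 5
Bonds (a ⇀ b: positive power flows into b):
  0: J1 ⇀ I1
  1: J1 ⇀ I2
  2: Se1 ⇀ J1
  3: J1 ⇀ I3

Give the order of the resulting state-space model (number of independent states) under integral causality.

3  (I1, I2, I3 all integral)

β2 stroke at J1  (Se1 fixes effort; stroke away)
β0 stroke at I1  (common-e at J1 fixed by 2)
β1 stroke at I2  (J1: bond 2 brought effort, rest push out)
β3 stroke at I3  (common-e at J1 fixed by 2)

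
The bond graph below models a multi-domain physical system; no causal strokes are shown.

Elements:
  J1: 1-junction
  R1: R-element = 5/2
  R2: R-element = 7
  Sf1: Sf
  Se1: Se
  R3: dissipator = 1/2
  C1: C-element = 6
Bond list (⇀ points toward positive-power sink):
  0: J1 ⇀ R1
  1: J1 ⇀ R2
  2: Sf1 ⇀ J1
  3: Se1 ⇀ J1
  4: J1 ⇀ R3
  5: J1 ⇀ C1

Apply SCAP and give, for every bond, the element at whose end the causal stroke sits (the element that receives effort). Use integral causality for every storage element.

#0 →J1
#1 →J1
#2 →Sf1
#3 →J1
#4 →J1
#5 →J1

bond 2 stroke at Sf1  (source Sf1 imposes f)
bond 3 stroke at J1  (source Se1 imposes e)
bond 0 stroke at J1  (1-jn J1 has f-setter on 2)
bond 1 stroke at J1  (common-f at J1 fixed by 2)
bond 4 stroke at J1  (J1 flow already set via bond 2)
bond 5 stroke at J1  (common-f at J1 fixed by 2)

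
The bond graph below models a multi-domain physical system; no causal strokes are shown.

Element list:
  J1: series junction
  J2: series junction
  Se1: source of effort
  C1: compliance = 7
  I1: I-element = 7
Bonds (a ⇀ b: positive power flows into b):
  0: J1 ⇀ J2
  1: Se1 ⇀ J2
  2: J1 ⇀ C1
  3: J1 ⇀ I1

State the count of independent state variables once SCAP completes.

2  (C1, I1 all integral)

β1 |J2  (source Se1 imposes e)
β0 |J1  (J2 needs exactly one f-in)
β2 |J1  (C1 outputs effort q/C1)
β3 |I1  (closing 1-jn rule on J1)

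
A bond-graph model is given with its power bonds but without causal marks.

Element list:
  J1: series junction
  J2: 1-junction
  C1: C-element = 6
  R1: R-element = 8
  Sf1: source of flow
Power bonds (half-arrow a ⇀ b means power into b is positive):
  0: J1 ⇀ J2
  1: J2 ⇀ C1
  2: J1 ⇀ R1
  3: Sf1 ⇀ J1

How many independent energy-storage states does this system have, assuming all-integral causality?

1  (C1 all integral)

β3 stroke at Sf1  (Sf1 fixes flow; stroke at Sf1)
β0 stroke at J1  (J1 flow already set via bond 3)
β2 stroke at J1  (common-f at J1 fixed by 3)
β1 stroke at J2  (J2 flow already set via bond 0)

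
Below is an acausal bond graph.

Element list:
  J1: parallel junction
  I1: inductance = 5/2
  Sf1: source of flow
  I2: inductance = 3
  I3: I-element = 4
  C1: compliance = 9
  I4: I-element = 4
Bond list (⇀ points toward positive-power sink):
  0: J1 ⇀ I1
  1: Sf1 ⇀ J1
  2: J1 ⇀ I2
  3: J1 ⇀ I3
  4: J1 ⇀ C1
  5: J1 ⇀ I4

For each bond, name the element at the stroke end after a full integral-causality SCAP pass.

bond 0 →I1
bond 1 →Sf1
bond 2 →I2
bond 3 →I3
bond 4 →J1
bond 5 →I4

#1 →Sf1  (Sf1: flow source, stroke at near end)
#0 →I1  (prefer integral on I1)
#2 →I2  (prefer integral on I2)
#3 →I3  (prefer integral on I3)
#4 →J1  (C1 integral (e out))
#5 →I4  (0-jn J1 has e-setter on 4)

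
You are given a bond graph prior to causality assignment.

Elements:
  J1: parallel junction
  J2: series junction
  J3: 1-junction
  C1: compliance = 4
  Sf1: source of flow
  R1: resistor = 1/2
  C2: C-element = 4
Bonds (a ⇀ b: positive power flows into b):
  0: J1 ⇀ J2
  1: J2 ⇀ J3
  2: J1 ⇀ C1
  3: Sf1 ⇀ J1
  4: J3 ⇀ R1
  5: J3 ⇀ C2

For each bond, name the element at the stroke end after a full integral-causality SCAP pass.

#3 stroke→Sf1  (Sf1 fixes flow; stroke at Sf1)
#2 stroke→J1  (prefer integral on C1)
#0 stroke→J2  (common-e at J1 fixed by 2)
#1 stroke→J3  (only one flow-in slot at J2)
#5 stroke→J3  (prefer integral on C2)
#4 stroke→R1  (J3 needs exactly one f-in)

#0 stroke at J2
#1 stroke at J3
#2 stroke at J1
#3 stroke at Sf1
#4 stroke at R1
#5 stroke at J3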